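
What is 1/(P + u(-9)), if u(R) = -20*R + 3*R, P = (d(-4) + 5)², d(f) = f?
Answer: 1/154 ≈ 0.0064935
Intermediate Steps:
P = 1 (P = (-4 + 5)² = 1² = 1)
u(R) = -17*R
1/(P + u(-9)) = 1/(1 - 17*(-9)) = 1/(1 + 153) = 1/154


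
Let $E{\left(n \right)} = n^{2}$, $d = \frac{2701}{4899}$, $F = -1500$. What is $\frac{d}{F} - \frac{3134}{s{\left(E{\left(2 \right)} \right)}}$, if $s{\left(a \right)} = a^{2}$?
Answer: $- \frac{2878780277}{14697000} \approx -195.88$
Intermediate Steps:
$d = \frac{2701}{4899}$ ($d = 2701 \cdot \frac{1}{4899} = \frac{2701}{4899} \approx 0.55134$)
$\frac{d}{F} - \frac{3134}{s{\left(E{\left(2 \right)} \right)}} = \frac{2701}{4899 \left(-1500\right)} - \frac{3134}{\left(2^{2}\right)^{2}} = \frac{2701}{4899} \left(- \frac{1}{1500}\right) - \frac{3134}{4^{2}} = - \frac{2701}{7348500} - \frac{3134}{16} = - \frac{2701}{7348500} - \frac{1567}{8} = - \frac{2878780277}{14697000}$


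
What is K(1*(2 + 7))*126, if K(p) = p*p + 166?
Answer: 31122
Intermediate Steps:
K(p) = 166 + p² (K(p) = p² + 166 = 166 + p²)
K(1*(2 + 7))*126 = (166 + (1*(2 + 7))²)*126 = (166 + (1*9)²)*126 = (166 + 9²)*126 = (166 + 81)*126 = 247*126 = 31122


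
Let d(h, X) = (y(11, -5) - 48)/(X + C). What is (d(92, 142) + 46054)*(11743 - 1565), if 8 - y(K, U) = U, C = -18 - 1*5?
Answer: 7968488514/17 ≈ 4.6873e+8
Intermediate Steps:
C = -23 (C = -18 - 5 = -23)
y(K, U) = 8 - U
d(h, X) = -35/(-23 + X) (d(h, X) = ((8 - 1*(-5)) - 48)/(X - 23) = ((8 + 5) - 48)/(-23 + X) = (13 - 48)/(-23 + X) = -35/(-23 + X))
(d(92, 142) + 46054)*(11743 - 1565) = (-35/(-23 + 142) + 46054)*(11743 - 1565) = (-35/119 + 46054)*10178 = (-35*1/119 + 46054)*10178 = (-5/17 + 46054)*10178 = (782913/17)*10178 = 7968488514/17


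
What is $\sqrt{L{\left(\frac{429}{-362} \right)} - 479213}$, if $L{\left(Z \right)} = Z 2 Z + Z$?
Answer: $\frac{i \sqrt{15699443897}}{181} \approx 692.25 i$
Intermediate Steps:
$L{\left(Z \right)} = Z + 2 Z^{2}$ ($L{\left(Z \right)} = 2 Z Z + Z = 2 Z^{2} + Z = Z + 2 Z^{2}$)
$\sqrt{L{\left(\frac{429}{-362} \right)} - 479213} = \sqrt{\frac{429}{-362} \left(1 + 2 \frac{429}{-362}\right) - 479213} = \sqrt{429 \left(- \frac{1}{362}\right) \left(1 + 2 \cdot 429 \left(- \frac{1}{362}\right)\right) - 479213} = \sqrt{- \frac{429 \left(1 + 2 \left(- \frac{429}{362}\right)\right)}{362} - 479213} = \sqrt{- \frac{429 \left(1 - \frac{429}{181}\right)}{362} - 479213} = \sqrt{\left(- \frac{429}{362}\right) \left(- \frac{248}{181}\right) - 479213} = \sqrt{\frac{53196}{32761} - 479213} = \sqrt{- \frac{15699443897}{32761}} = \frac{i \sqrt{15699443897}}{181}$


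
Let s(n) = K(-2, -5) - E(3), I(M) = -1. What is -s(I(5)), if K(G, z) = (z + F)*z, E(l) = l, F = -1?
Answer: -27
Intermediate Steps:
K(G, z) = z*(-1 + z) (K(G, z) = (z - 1)*z = (-1 + z)*z = z*(-1 + z))
s(n) = 27 (s(n) = -5*(-1 - 5) - 1*3 = -5*(-6) - 3 = 30 - 3 = 27)
-s(I(5)) = -1*27 = -27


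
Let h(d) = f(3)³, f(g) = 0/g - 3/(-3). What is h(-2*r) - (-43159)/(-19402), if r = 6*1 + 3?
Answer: -23757/19402 ≈ -1.2245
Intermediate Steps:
r = 9 (r = 6 + 3 = 9)
f(g) = 1 (f(g) = 0 - 3*(-⅓) = 0 + 1 = 1)
h(d) = 1 (h(d) = 1³ = 1)
h(-2*r) - (-43159)/(-19402) = 1 - (-43159)/(-19402) = 1 - (-43159)*(-1)/19402 = 1 - 1*43159/19402 = 1 - 43159/19402 = -23757/19402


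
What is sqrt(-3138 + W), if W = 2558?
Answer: 2*I*sqrt(145) ≈ 24.083*I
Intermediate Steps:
sqrt(-3138 + W) = sqrt(-3138 + 2558) = sqrt(-580) = 2*I*sqrt(145)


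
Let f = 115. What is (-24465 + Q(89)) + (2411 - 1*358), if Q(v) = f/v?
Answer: -1994553/89 ≈ -22411.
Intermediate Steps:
Q(v) = 115/v
(-24465 + Q(89)) + (2411 - 1*358) = (-24465 + 115/89) + (2411 - 1*358) = (-24465 + 115*(1/89)) + (2411 - 358) = (-24465 + 115/89) + 2053 = -2177270/89 + 2053 = -1994553/89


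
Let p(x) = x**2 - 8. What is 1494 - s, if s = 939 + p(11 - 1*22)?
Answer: 442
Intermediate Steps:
p(x) = -8 + x**2
s = 1052 (s = 939 + (-8 + (11 - 1*22)**2) = 939 + (-8 + (11 - 22)**2) = 939 + (-8 + (-11)**2) = 939 + (-8 + 121) = 939 + 113 = 1052)
1494 - s = 1494 - 1*1052 = 1494 - 1052 = 442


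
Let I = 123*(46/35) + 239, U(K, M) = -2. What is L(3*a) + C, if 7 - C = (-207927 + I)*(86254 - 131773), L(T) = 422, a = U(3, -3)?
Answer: -330623691003/35 ≈ -9.4464e+9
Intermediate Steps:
a = -2
I = 14023/35 (I = 123*(46*(1/35)) + 239 = 123*(46/35) + 239 = 5658/35 + 239 = 14023/35 ≈ 400.66)
C = -330623705773/35 (C = 7 - (-207927 + 14023/35)*(86254 - 131773) = 7 - (-7263422)*(-45519)/35 = 7 - 1*330623706018/35 = 7 - 330623706018/35 = -330623705773/35 ≈ -9.4464e+9)
L(3*a) + C = 422 - 330623705773/35 = -330623691003/35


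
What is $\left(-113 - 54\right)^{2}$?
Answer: $27889$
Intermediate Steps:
$\left(-113 - 54\right)^{2} = \left(-167\right)^{2} = 27889$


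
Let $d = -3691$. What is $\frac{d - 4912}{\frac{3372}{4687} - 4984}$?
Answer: $\frac{40322261}{23356636} \approx 1.7264$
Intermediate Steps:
$\frac{d - 4912}{\frac{3372}{4687} - 4984} = \frac{-3691 - 4912}{\frac{3372}{4687} - 4984} = - \frac{8603}{3372 \cdot \frac{1}{4687} - 4984} = - \frac{8603}{\frac{3372}{4687} - 4984} = - \frac{8603}{- \frac{23356636}{4687}} = \left(-8603\right) \left(- \frac{4687}{23356636}\right) = \frac{40322261}{23356636}$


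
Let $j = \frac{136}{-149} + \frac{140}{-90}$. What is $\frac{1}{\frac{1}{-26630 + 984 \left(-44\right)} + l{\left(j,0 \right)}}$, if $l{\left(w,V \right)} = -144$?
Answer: $- \frac{69926}{10069345} \approx -0.0069444$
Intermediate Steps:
$j = - \frac{3310}{1341}$ ($j = 136 \left(- \frac{1}{149}\right) + 140 \left(- \frac{1}{90}\right) = - \frac{136}{149} - \frac{14}{9} = - \frac{3310}{1341} \approx -2.4683$)
$\frac{1}{\frac{1}{-26630 + 984 \left(-44\right)} + l{\left(j,0 \right)}} = \frac{1}{\frac{1}{-26630 + 984 \left(-44\right)} - 144} = \frac{1}{\frac{1}{-26630 - 43296} - 144} = \frac{1}{\frac{1}{-69926} - 144} = \frac{1}{- \frac{1}{69926} - 144} = \frac{1}{- \frac{10069345}{69926}} = - \frac{69926}{10069345}$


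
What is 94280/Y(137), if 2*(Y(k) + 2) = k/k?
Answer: -188560/3 ≈ -62853.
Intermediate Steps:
Y(k) = -3/2 (Y(k) = -2 + (k/k)/2 = -2 + (½)*1 = -2 + ½ = -3/2)
94280/Y(137) = 94280/(-3/2) = 94280*(-⅔) = -188560/3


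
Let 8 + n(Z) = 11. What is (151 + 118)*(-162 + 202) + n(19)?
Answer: 10763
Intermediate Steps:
n(Z) = 3 (n(Z) = -8 + 11 = 3)
(151 + 118)*(-162 + 202) + n(19) = (151 + 118)*(-162 + 202) + 3 = 269*40 + 3 = 10760 + 3 = 10763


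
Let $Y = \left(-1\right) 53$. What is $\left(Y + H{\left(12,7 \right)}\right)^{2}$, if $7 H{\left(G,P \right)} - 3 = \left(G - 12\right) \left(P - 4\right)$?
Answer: $\frac{135424}{49} \approx 2763.8$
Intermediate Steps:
$H{\left(G,P \right)} = \frac{3}{7} + \frac{\left(-12 + G\right) \left(-4 + P\right)}{7}$ ($H{\left(G,P \right)} = \frac{3}{7} + \frac{\left(G - 12\right) \left(P - 4\right)}{7} = \frac{3}{7} + \frac{\left(-12 + G\right) \left(-4 + P\right)}{7}$)
$Y = -53$
$\left(Y + H{\left(12,7 \right)}\right)^{2} = \left(-53 + \left(\frac{51}{7} - 12 - \frac{48}{7} + \frac{1}{7} \cdot 12 \cdot 7\right)\right)^{2} = \left(-53 + \left(\frac{51}{7} - 12 - \frac{48}{7} + 12\right)\right)^{2} = \left(-53 + \frac{3}{7}\right)^{2} = \left(- \frac{368}{7}\right)^{2} = \frac{135424}{49}$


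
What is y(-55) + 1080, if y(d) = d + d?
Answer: 970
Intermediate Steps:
y(d) = 2*d
y(-55) + 1080 = 2*(-55) + 1080 = -110 + 1080 = 970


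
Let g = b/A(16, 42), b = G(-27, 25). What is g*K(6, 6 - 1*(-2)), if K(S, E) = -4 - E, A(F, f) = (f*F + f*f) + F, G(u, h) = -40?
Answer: 120/613 ≈ 0.19576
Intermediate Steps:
A(F, f) = F + f**2 + F*f (A(F, f) = (F*f + f**2) + F = (f**2 + F*f) + F = F + f**2 + F*f)
b = -40
g = -10/613 (g = -40/(16 + 42**2 + 16*42) = -40/(16 + 1764 + 672) = -40/2452 = -40*1/2452 = -10/613 ≈ -0.016313)
g*K(6, 6 - 1*(-2)) = -10*(-4 - (6 - 1*(-2)))/613 = -10*(-4 - (6 + 2))/613 = -10*(-4 - 1*8)/613 = -10*(-4 - 8)/613 = -10/613*(-12) = 120/613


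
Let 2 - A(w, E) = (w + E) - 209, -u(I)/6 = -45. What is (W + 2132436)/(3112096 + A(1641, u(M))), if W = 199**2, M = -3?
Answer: 2172037/3110396 ≈ 0.69832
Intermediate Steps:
u(I) = 270 (u(I) = -6*(-45) = 270)
A(w, E) = 211 - E - w (A(w, E) = 2 - ((w + E) - 209) = 2 - ((E + w) - 209) = 2 - (-209 + E + w) = 2 + (209 - E - w) = 211 - E - w)
W = 39601
(W + 2132436)/(3112096 + A(1641, u(M))) = (39601 + 2132436)/(3112096 + (211 - 1*270 - 1*1641)) = 2172037/(3112096 + (211 - 270 - 1641)) = 2172037/(3112096 - 1700) = 2172037/3110396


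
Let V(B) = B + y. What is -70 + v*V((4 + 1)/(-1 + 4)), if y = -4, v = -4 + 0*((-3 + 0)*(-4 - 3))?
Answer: -182/3 ≈ -60.667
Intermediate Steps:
v = -4 (v = -4 + 0*(-3*(-7)) = -4 + 0*21 = -4 + 0 = -4)
V(B) = -4 + B (V(B) = B - 4 = -4 + B)
-70 + v*V((4 + 1)/(-1 + 4)) = -70 - 4*(-4 + (4 + 1)/(-1 + 4)) = -70 - 4*(-4 + 5/3) = -70 - 4*(-7/3) = -70 + 28/3 = -182/3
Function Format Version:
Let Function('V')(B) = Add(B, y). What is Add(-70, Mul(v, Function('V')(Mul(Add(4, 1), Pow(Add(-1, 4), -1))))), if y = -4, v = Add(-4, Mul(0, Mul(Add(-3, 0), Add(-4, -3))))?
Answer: Rational(-182, 3) ≈ -60.667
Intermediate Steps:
v = -4 (v = Add(-4, Mul(0, Mul(-3, -7))) = Add(-4, Mul(0, 21)) = Add(-4, 0) = -4)
Function('V')(B) = Add(-4, B) (Function('V')(B) = Add(B, -4) = Add(-4, B))
Add(-70, Mul(v, Function('V')(Mul(Add(4, 1), Pow(Add(-1, 4), -1))))) = Add(-70, Mul(-4, Add(-4, Mul(Add(4, 1), Pow(Add(-1, 4), -1))))) = Add(-70, Mul(-4, Add(-4, Mul(5, Pow(3, -1))))) = Add(-70, Mul(-4, Add(-4, Mul(5, Rational(1, 3))))) = Add(-70, Mul(-4, Add(-4, Rational(5, 3)))) = Add(-70, Mul(-4, Rational(-7, 3))) = Add(-70, Rational(28, 3)) = Rational(-182, 3)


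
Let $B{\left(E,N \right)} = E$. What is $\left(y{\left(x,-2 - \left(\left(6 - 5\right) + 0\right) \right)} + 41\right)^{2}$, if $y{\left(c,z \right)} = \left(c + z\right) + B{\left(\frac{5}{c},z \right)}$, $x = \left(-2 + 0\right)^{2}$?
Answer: $\frac{29929}{16} \approx 1870.6$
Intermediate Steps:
$x = 4$ ($x = \left(-2\right)^{2} = 4$)
$y{\left(c,z \right)} = c + z + \frac{5}{c}$ ($y{\left(c,z \right)} = \left(c + z\right) + \frac{5}{c} = c + z + \frac{5}{c}$)
$\left(y{\left(x,-2 - \left(\left(6 - 5\right) + 0\right) \right)} + 41\right)^{2} = \left(\left(4 - 3 + \frac{5}{4}\right) + 41\right)^{2} = \left(\frac{9}{4} + 41\right)^{2} = \left(\frac{173}{4}\right)^{2} = \frac{29929}{16}$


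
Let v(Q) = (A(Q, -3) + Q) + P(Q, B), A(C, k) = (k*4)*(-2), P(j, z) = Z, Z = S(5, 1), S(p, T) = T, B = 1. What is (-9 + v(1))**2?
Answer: 289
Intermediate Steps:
Z = 1
P(j, z) = 1
A(C, k) = -8*k (A(C, k) = (4*k)*(-2) = -8*k)
v(Q) = 25 + Q (v(Q) = (-8*(-3) + Q) + 1 = (24 + Q) + 1 = 25 + Q)
(-9 + v(1))**2 = (-9 + (25 + 1))**2 = (-9 + 26)**2 = 17**2 = 289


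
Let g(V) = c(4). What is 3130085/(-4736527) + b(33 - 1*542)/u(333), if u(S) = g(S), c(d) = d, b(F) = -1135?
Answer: -5388478485/18946108 ≈ -284.41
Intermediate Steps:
g(V) = 4
u(S) = 4
3130085/(-4736527) + b(33 - 1*542)/u(333) = 3130085/(-4736527) - 1135/4 = 3130085*(-1/4736527) - 1135*1/4 = -3130085/4736527 - 1135/4 = -5388478485/18946108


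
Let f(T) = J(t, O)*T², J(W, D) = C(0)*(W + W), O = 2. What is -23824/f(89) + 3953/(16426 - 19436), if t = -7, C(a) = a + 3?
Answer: -88812979/71526630 ≈ -1.2417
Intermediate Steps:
C(a) = 3 + a
J(W, D) = 6*W (J(W, D) = (3 + 0)*(W + W) = 3*(2*W) = 6*W)
f(T) = -42*T² (f(T) = (6*(-7))*T² = -42*T²)
-23824/f(89) + 3953/(16426 - 19436) = -23824/((-42*89²)) + 3953/(16426 - 19436) = -23824/((-42*7921)) + 3953/(-3010) = -23824/(-332682) + 3953*(-1/3010) = -23824*(-1/332682) - 3953/3010 = 11912/166341 - 3953/3010 = -88812979/71526630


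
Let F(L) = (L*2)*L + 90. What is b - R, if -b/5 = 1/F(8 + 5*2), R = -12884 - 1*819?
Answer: 10112809/738 ≈ 13703.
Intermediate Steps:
F(L) = 90 + 2*L² (F(L) = (2*L)*L + 90 = 2*L² + 90 = 90 + 2*L²)
R = -13703 (R = -12884 - 819 = -13703)
b = -5/738 (b = -5/(90 + 2*(8 + 5*2)²) = -5/(90 + 2*(8 + 10)²) = -5/(90 + 2*18²) = -5/(90 + 2*324) = -5/(90 + 648) = -5/738 ≈ -0.0067751)
b - R = -5/738 - 1*(-13703) = -5/738 + 13703 = 10112809/738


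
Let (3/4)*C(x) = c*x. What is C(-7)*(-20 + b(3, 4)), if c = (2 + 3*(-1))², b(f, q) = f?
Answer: 476/3 ≈ 158.67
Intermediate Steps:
c = 1 (c = (2 - 3)² = (-1)² = 1)
C(x) = 4*x/3 (C(x) = 4*(1*x)/3 = 4*x/3)
C(-7)*(-20 + b(3, 4)) = ((4/3)*(-7))*(-20 + 3) = -28/3*(-17) = 476/3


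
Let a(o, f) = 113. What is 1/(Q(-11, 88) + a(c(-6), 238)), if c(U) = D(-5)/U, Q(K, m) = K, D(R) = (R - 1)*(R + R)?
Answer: 1/102 ≈ 0.0098039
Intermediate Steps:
D(R) = 2*R*(-1 + R) (D(R) = (-1 + R)*(2*R) = 2*R*(-1 + R))
c(U) = 60/U (c(U) = (2*(-5)*(-1 - 5))/U = (2*(-5)*(-6))/U = 60/U)
1/(Q(-11, 88) + a(c(-6), 238)) = 1/(-11 + 113) = 1/102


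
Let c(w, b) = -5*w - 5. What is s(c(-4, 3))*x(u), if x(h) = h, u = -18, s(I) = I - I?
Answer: 0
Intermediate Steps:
c(w, b) = -5 - 5*w
s(I) = 0
s(c(-4, 3))*x(u) = 0*(-18) = 0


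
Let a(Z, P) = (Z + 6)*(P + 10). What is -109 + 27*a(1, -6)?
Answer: 647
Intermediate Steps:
a(Z, P) = (6 + Z)*(10 + P)
-109 + 27*a(1, -6) = -109 + 27*(60 + 6*(-6) + 10*1 - 6*1) = -109 + 27*(60 - 36 + 10 - 6) = -109 + 27*28 = -109 + 756 = 647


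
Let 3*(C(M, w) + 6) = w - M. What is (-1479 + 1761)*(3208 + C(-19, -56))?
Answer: 899486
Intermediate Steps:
C(M, w) = -6 - M/3 + w/3 (C(M, w) = -6 + (w - M)/3 = -6 + (-M/3 + w/3) = -6 - M/3 + w/3)
(-1479 + 1761)*(3208 + C(-19, -56)) = (-1479 + 1761)*(3208 + (-6 - 1/3*(-19) + (1/3)*(-56))) = 282*(3208 + (-6 + 19/3 - 56/3)) = 282*(3208 - 55/3) = 282*(9569/3) = 899486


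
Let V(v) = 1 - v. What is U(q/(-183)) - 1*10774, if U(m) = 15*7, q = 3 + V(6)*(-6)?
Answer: -10669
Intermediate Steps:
q = 33 (q = 3 + (1 - 1*6)*(-6) = 3 + (1 - 6)*(-6) = 3 - 5*(-6) = 3 + 30 = 33)
U(m) = 105
U(q/(-183)) - 1*10774 = 105 - 1*10774 = 105 - 10774 = -10669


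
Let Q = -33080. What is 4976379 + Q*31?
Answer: 3950899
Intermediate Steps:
4976379 + Q*31 = 4976379 - 33080*31 = 4976379 - 1025480 = 3950899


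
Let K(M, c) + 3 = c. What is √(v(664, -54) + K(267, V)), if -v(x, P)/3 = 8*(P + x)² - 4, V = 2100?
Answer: I*√8928291 ≈ 2988.0*I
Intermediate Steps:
K(M, c) = -3 + c
v(x, P) = 12 - 24*(P + x)² (v(x, P) = -3*(8*(P + x)² - 4) = -3*(-4 + 8*(P + x)²) = 12 - 24*(P + x)²)
√(v(664, -54) + K(267, V)) = √((12 - 24*(-54 + 664)²) + (-3 + 2100)) = √((12 - 24*610²) + 2097) = √((12 - 24*372100) + 2097) = √((12 - 8930400) + 2097) = √(-8930388 + 2097) = √(-8928291) = I*√8928291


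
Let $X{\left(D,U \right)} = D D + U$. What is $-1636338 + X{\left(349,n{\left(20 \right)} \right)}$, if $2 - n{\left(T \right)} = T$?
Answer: $-1514555$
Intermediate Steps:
$n{\left(T \right)} = 2 - T$
$X{\left(D,U \right)} = U + D^{2}$ ($X{\left(D,U \right)} = D^{2} + U = U + D^{2}$)
$-1636338 + X{\left(349,n{\left(20 \right)} \right)} = -1636338 + \left(\left(2 - 20\right) + 349^{2}\right) = -1636338 + \left(\left(2 - 20\right) + 121801\right) = -1636338 + \left(-18 + 121801\right) = -1636338 + 121783 = -1514555$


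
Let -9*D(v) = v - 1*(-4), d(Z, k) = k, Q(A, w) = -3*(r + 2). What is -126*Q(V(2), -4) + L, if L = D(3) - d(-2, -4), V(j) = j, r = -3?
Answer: -3373/9 ≈ -374.78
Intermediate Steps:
Q(A, w) = 3 (Q(A, w) = -3*(-3 + 2) = -3*(-1) = 3)
D(v) = -4/9 - v/9 (D(v) = -(v - 1*(-4))/9 = -(v + 4)/9 = -(4 + v)/9 = -4/9 - v/9)
L = 29/9 (L = (-4/9 - ⅑*3) - 1*(-4) = (-4/9 - ⅓) + 4 = -7/9 + 4 = 29/9 ≈ 3.2222)
-126*Q(V(2), -4) + L = -126*3 + 29/9 = -378 + 29/9 = -3373/9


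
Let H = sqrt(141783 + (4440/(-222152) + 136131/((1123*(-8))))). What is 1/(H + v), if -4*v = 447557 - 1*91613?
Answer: -7399977756752/658482631405939769 - 2*sqrt(2205858550048424733966)/1975447894217819307 ≈ -1.1285e-5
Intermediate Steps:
v = -88986 (v = -(447557 - 1*91613)/4 = -(447557 - 91613)/4 = -1/4*355944 = -88986)
H = sqrt(2205858550048424733966)/124738348 (H = sqrt(141783 + (4440*(-1/222152) + 136131/(-8984))) = sqrt(141783 + (-555/27769 + 136131*(-1/8984))) = sqrt(141783 + (-555/27769 - 136131/8984)) = sqrt(141783 - 3785207859/249476696) = sqrt(35367769181109/249476696) = sqrt(2205858550048424733966)/124738348 ≈ 376.52)
1/(H + v) = 1/(sqrt(2205858550048424733966)/124738348 - 88986) = 1/(-88986 + sqrt(2205858550048424733966)/124738348)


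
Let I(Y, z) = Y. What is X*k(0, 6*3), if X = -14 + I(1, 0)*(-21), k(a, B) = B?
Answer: -630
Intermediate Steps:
X = -35 (X = -14 + 1*(-21) = -14 - 21 = -35)
X*k(0, 6*3) = -210*3 = -35*18 = -630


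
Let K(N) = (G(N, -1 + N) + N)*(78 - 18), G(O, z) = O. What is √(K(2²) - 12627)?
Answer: I*√12147 ≈ 110.21*I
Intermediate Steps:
K(N) = 120*N (K(N) = (N + N)*(78 - 18) = (2*N)*60 = 120*N)
√(K(2²) - 12627) = √(120*2² - 12627) = √(120*4 - 12627) = √(480 - 12627) = √(-12147) = I*√12147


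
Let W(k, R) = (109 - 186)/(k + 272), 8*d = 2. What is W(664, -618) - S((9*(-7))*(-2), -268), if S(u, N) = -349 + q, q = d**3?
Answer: 2612579/7488 ≈ 348.90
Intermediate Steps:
d = 1/4 (d = (1/8)*2 = 1/4 ≈ 0.25000)
q = 1/64 (q = (1/4)**3 = 1/64 ≈ 0.015625)
W(k, R) = -77/(272 + k)
S(u, N) = -22335/64 (S(u, N) = -349 + 1/64 = -22335/64)
W(664, -618) - S((9*(-7))*(-2), -268) = -77/(272 + 664) - 1*(-22335/64) = -77/936 + 22335/64 = 2612579/7488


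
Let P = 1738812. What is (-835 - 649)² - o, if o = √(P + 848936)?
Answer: 2202256 - 2*√646937 ≈ 2.2006e+6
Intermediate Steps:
o = 2*√646937 (o = √(1738812 + 848936) = √2587748 = 2*√646937 ≈ 1608.6)
(-835 - 649)² - o = (-835 - 649)² - 2*√646937 = (-1484)² - 2*√646937 = 2202256 - 2*√646937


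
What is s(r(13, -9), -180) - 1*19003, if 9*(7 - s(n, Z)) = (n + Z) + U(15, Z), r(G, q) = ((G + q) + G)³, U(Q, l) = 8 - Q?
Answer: -175690/9 ≈ -19521.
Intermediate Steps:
r(G, q) = (q + 2*G)³
s(n, Z) = 70/9 - Z/9 - n/9 (s(n, Z) = 7 - ((n + Z) + (8 - 1*15))/9 = 7 - ((Z + n) + (8 - 15))/9 = 7 - ((Z + n) - 7)/9 = 7 - (-7 + Z + n)/9 = 7 + (7/9 - Z/9 - n/9) = 70/9 - Z/9 - n/9)
s(r(13, -9), -180) - 1*19003 = (70/9 - ⅑*(-180) - (-9 + 2*13)³/9) - 1*19003 = (70/9 + 20 - (-9 + 26)³/9) - 19003 = (70/9 + 20 - ⅑*17³) - 19003 = (70/9 + 20 - ⅑*4913) - 19003 = (70/9 + 20 - 4913/9) - 19003 = -4663/9 - 19003 = -175690/9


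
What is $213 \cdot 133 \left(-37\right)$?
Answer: $-1048173$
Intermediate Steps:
$213 \cdot 133 \left(-37\right) = 28329 \left(-37\right) = -1048173$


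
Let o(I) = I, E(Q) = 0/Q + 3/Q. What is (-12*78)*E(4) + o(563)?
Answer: -139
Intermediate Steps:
E(Q) = 3/Q (E(Q) = 0 + 3/Q = 3/Q)
(-12*78)*E(4) + o(563) = (-12*78)*(3/4) + 563 = -2808/4 + 563 = -936*¾ + 563 = -702 + 563 = -139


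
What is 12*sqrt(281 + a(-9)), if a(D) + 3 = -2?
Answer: 24*sqrt(69) ≈ 199.36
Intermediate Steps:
a(D) = -5 (a(D) = -3 - 2 = -5)
12*sqrt(281 + a(-9)) = 12*sqrt(281 - 5) = 12*sqrt(276) = 12*(2*sqrt(69)) = 24*sqrt(69)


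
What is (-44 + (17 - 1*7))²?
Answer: 1156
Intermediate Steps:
(-44 + (17 - 1*7))² = (-44 + (17 - 7))² = (-44 + 10)² = (-34)² = 1156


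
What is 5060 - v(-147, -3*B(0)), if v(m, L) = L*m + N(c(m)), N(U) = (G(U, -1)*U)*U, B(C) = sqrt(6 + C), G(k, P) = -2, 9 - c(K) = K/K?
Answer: 5188 - 441*sqrt(6) ≈ 4107.8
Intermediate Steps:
c(K) = 8 (c(K) = 9 - K/K = 9 - 1*1 = 9 - 1 = 8)
N(U) = -2*U**2 (N(U) = (-2*U)*U = -2*U**2)
v(m, L) = -128 + L*m (v(m, L) = L*m - 2*8**2 = L*m - 2*64 = L*m - 128 = -128 + L*m)
5060 - v(-147, -3*B(0)) = 5060 - (-128 - 3*sqrt(6 + 0)*(-147)) = 5060 - (-128 - 3*sqrt(6)*(-147)) = 5060 - (-128 + 441*sqrt(6)) = 5060 + (128 - 441*sqrt(6)) = 5188 - 441*sqrt(6)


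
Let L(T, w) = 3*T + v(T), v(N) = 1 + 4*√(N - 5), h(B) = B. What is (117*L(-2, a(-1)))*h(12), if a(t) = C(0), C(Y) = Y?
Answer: -7020 + 5616*I*√7 ≈ -7020.0 + 14859.0*I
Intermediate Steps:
a(t) = 0
v(N) = 1 + 4*√(-5 + N)
L(T, w) = 1 + 3*T + 4*√(-5 + T) (L(T, w) = 3*T + (1 + 4*√(-5 + T)) = 1 + 3*T + 4*√(-5 + T))
(117*L(-2, a(-1)))*h(12) = (117*(1 + 3*(-2) + 4*√(-5 - 2)))*12 = (117*(1 - 6 + 4*√(-7)))*12 = (117*(1 - 6 + 4*(I*√7)))*12 = (117*(1 - 6 + 4*I*√7))*12 = (117*(-5 + 4*I*√7))*12 = (-585 + 468*I*√7)*12 = -7020 + 5616*I*√7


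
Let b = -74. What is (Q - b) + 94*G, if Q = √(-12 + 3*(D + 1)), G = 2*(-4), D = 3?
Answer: -678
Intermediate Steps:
G = -8
Q = 0 (Q = √(-12 + 3*(3 + 1)) = √(-12 + 3*4) = √(-12 + 12) = √0 = 0)
(Q - b) + 94*G = (0 - 1*(-74)) + 94*(-8) = (0 + 74) - 752 = 74 - 752 = -678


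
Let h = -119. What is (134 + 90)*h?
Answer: -26656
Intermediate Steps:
(134 + 90)*h = (134 + 90)*(-119) = 224*(-119) = -26656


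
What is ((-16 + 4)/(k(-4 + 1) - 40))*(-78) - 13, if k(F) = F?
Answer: -1495/43 ≈ -34.767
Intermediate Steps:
((-16 + 4)/(k(-4 + 1) - 40))*(-78) - 13 = ((-16 + 4)/((-4 + 1) - 40))*(-78) - 13 = -12/(-3 - 40)*(-78) - 13 = -12/(-43)*(-78) - 13 = -12*(-1/43)*(-78) - 13 = (12/43)*(-78) - 13 = -936/43 - 13 = -1495/43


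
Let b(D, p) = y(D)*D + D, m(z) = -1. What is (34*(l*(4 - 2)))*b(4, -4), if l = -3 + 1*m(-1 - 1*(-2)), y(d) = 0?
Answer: -1088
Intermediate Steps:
b(D, p) = D (b(D, p) = 0*D + D = 0 + D = D)
l = -4 (l = -3 + 1*(-1) = -3 - 1 = -4)
(34*(l*(4 - 2)))*b(4, -4) = (34*(-4*(4 - 2)))*4 = (34*(-4*2))*4 = (34*(-8))*4 = -272*4 = -1088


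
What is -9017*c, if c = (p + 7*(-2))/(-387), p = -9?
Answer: -207391/387 ≈ -535.89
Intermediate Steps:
c = 23/387 (c = (-9 + 7*(-2))/(-387) = (-9 - 14)*(-1/387) = -23*(-1/387) = 23/387 ≈ 0.059432)
-9017*c = -9017*23/387 = -207391/387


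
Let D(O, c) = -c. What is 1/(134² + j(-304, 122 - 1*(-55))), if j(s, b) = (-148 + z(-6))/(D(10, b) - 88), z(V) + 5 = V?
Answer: 5/89783 ≈ 5.5690e-5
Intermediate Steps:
z(V) = -5 + V
j(s, b) = -159/(-88 - b) (j(s, b) = (-148 + (-5 - 6))/(-b - 88) = (-148 - 11)/(-88 - b) = -159/(-88 - b))
1/(134² + j(-304, 122 - 1*(-55))) = 1/(134² + 159/(88 + (122 - 1*(-55)))) = 1/(17956 + 159/(88 + (122 + 55))) = 1/(17956 + 159/(88 + 177)) = 1/(17956 + 159/265) = 1/(17956 + 159*(1/265)) = 1/(17956 + ⅗) = 1/(89783/5) = 5/89783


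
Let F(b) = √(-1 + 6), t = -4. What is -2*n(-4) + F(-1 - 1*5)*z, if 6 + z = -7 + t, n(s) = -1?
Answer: 2 - 17*√5 ≈ -36.013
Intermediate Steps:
z = -17 (z = -6 + (-7 - 4) = -6 - 11 = -17)
F(b) = √5
-2*n(-4) + F(-1 - 1*5)*z = -2*(-1) + √5*(-17) = 2 - 17*√5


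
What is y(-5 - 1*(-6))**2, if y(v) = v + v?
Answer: 4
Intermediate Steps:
y(v) = 2*v
y(-5 - 1*(-6))**2 = (2*(-5 - 1*(-6)))**2 = (2*(-5 + 6))**2 = (2*1)**2 = 2**2 = 4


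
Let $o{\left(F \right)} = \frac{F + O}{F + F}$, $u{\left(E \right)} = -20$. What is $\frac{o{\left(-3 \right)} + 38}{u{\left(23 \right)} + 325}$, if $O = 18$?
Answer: $\frac{71}{610} \approx 0.11639$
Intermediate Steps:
$o{\left(F \right)} = \frac{18 + F}{2 F}$ ($o{\left(F \right)} = \frac{F + 18}{F + F} = \frac{18 + F}{2 F}$)
$\frac{o{\left(-3 \right)} + 38}{u{\left(23 \right)} + 325} = \frac{\frac{18 - 3}{2 \left(-3\right)} + 38}{-20 + 325} = \frac{\frac{1}{2} \left(- \frac{1}{3}\right) 15 + 38}{305} = \left(- \frac{5}{2} + 38\right) \frac{1}{305} = \frac{71}{2} \cdot \frac{1}{305} = \frac{71}{610}$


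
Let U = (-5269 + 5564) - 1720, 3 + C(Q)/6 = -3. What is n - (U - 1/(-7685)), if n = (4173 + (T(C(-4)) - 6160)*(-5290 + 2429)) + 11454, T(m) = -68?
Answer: 137064741599/7685 ≈ 1.7835e+7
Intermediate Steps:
C(Q) = -36 (C(Q) = -18 + 6*(-3) = -18 - 18 = -36)
n = 17833935 (n = (4173 + (-68 - 6160)*(-5290 + 2429)) + 11454 = (4173 - 6228*(-2861)) + 11454 = (4173 + 17818308) + 11454 = 17822481 + 11454 = 17833935)
U = -1425 (U = 295 - 1720 = -1425)
n - (U - 1/(-7685)) = 17833935 - (-1425 - 1/(-7685)) = 17833935 - (-1425 - 1*(-1/7685)) = 17833935 - (-1425 + 1/7685) = 17833935 - 1*(-10951124/7685) = 17833935 + 10951124/7685 = 137064741599/7685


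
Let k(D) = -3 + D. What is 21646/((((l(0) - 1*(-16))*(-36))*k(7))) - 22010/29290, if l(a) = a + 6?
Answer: -35186951/4639536 ≈ -7.5842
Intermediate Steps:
l(a) = 6 + a
21646/((((l(0) - 1*(-16))*(-36))*k(7))) - 22010/29290 = 21646/(((((6 + 0) - 1*(-16))*(-36))*(-3 + 7))) - 22010/29290 = 21646/((((6 + 16)*(-36))*4)) - 22010*1/29290 = 21646/(((22*(-36))*4)) - 2201/2929 = 21646/((-792*4)) - 2201/2929 = 21646/(-3168) - 2201/2929 = 21646*(-1/3168) - 2201/2929 = -10823/1584 - 2201/2929 = -35186951/4639536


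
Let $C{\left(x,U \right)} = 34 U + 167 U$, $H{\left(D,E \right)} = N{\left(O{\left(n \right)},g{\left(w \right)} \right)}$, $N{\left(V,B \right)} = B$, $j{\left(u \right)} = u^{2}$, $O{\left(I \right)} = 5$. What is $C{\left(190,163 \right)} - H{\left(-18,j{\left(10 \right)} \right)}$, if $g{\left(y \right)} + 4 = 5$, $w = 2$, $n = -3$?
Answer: $32762$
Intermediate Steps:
$g{\left(y \right)} = 1$ ($g{\left(y \right)} = -4 + 5 = 1$)
$H{\left(D,E \right)} = 1$
$C{\left(x,U \right)} = 201 U$
$C{\left(190,163 \right)} - H{\left(-18,j{\left(10 \right)} \right)} = 201 \cdot 163 - 1 = 32763 - 1 = 32762$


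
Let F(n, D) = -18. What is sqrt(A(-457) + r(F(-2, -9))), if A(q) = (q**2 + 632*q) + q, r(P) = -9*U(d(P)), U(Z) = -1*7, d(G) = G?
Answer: I*sqrt(80369) ≈ 283.49*I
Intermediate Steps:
U(Z) = -7
r(P) = 63 (r(P) = -9*(-7) = 63)
A(q) = q**2 + 633*q
sqrt(A(-457) + r(F(-2, -9))) = sqrt(-457*(633 - 457) + 63) = sqrt(-457*176 + 63) = sqrt(-80432 + 63) = sqrt(-80369) = I*sqrt(80369)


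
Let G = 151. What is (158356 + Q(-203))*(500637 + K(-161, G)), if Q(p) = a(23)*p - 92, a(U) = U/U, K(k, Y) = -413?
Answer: 79065905664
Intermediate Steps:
a(U) = 1
Q(p) = -92 + p (Q(p) = 1*p - 92 = p - 92 = -92 + p)
(158356 + Q(-203))*(500637 + K(-161, G)) = (158356 + (-92 - 203))*(500637 - 413) = (158356 - 295)*500224 = 158061*500224 = 79065905664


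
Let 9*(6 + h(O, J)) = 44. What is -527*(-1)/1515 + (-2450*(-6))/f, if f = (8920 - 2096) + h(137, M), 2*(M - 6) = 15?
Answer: 116397731/46515045 ≈ 2.5024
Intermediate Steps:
M = 27/2 (M = 6 + (½)*15 = 6 + 15/2 = 27/2 ≈ 13.500)
h(O, J) = -10/9 (h(O, J) = -6 + (⅑)*44 = -6 + 44/9 = -10/9)
f = 61406/9 (f = (8920 - 2096) - 10/9 = 6824 - 10/9 = 61406/9 ≈ 6822.9)
-527*(-1)/1515 + (-2450*(-6))/f = -527*(-1)/1515 + (-2450*(-6))/(61406/9) = 527*(1/1515) + 14700*(9/61406) = 527/1515 + 66150/30703 = 116397731/46515045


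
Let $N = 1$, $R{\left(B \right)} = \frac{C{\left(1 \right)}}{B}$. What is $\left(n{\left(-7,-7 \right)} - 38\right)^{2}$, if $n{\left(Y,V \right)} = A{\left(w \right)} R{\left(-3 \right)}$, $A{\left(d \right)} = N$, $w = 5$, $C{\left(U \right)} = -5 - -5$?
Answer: $1444$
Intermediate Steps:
$C{\left(U \right)} = 0$ ($C{\left(U \right)} = -5 + 5 = 0$)
$R{\left(B \right)} = 0$ ($R{\left(B \right)} = \frac{0}{B} = 0$)
$A{\left(d \right)} = 1$
$n{\left(Y,V \right)} = 0$ ($n{\left(Y,V \right)} = 1 \cdot 0 = 0$)
$\left(n{\left(-7,-7 \right)} - 38\right)^{2} = \left(0 - 38\right)^{2} = \left(-38\right)^{2} = 1444$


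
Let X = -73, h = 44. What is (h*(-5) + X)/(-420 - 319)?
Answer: 293/739 ≈ 0.39648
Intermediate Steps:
(h*(-5) + X)/(-420 - 319) = (44*(-5) - 73)/(-420 - 319) = (-220 - 73)/(-739) = -293*(-1/739) = 293/739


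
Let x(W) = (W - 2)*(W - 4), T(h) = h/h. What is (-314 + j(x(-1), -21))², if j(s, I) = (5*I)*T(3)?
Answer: 175561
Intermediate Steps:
T(h) = 1
x(W) = (-4 + W)*(-2 + W) (x(W) = (-2 + W)*(-4 + W) = (-4 + W)*(-2 + W))
j(s, I) = 5*I (j(s, I) = (5*I)*1 = 5*I)
(-314 + j(x(-1), -21))² = (-314 + 5*(-21))² = (-314 - 105)² = (-419)² = 175561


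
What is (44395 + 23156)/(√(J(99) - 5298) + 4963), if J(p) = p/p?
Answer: 111751871/8212222 - 22517*I*√5297/8212222 ≈ 13.608 - 0.19956*I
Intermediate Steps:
J(p) = 1
(44395 + 23156)/(√(J(99) - 5298) + 4963) = (44395 + 23156)/(√(1 - 5298) + 4963) = 67551/(√(-5297) + 4963) = 67551/(I*√5297 + 4963) = 67551/(4963 + I*√5297)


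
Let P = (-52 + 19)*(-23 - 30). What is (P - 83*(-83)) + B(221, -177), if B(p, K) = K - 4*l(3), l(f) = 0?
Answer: 8461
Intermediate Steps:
P = 1749 (P = -33*(-53) = 1749)
B(p, K) = K (B(p, K) = K - 4*0 = K + 0 = K)
(P - 83*(-83)) + B(221, -177) = (1749 - 83*(-83)) - 177 = (1749 + 6889) - 177 = 8638 - 177 = 8461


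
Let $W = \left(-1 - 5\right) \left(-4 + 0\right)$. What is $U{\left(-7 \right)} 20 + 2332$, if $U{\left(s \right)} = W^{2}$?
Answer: $13852$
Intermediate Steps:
$W = 24$ ($W = \left(-6\right) \left(-4\right) = 24$)
$U{\left(s \right)} = 576$ ($U{\left(s \right)} = 24^{2} = 576$)
$U{\left(-7 \right)} 20 + 2332 = 576 \cdot 20 + 2332 = 11520 + 2332 = 13852$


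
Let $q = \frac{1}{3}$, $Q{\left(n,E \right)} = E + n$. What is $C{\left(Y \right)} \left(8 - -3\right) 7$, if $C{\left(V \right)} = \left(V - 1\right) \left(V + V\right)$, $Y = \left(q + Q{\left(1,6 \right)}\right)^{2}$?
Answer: $\frac{35404600}{81} \approx 4.3709 \cdot 10^{5}$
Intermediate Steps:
$q = \frac{1}{3} \approx 0.33333$
$Y = \frac{484}{9}$ ($Y = \left(\frac{1}{3} + \left(6 + 1\right)\right)^{2} = \left(\frac{1}{3} + 7\right)^{2} = \left(\frac{22}{3}\right)^{2} = \frac{484}{9} \approx 53.778$)
$C{\left(V \right)} = 2 V \left(-1 + V\right)$ ($C{\left(V \right)} = \left(-1 + V\right) 2 V = 2 V \left(-1 + V\right)$)
$C{\left(Y \right)} \left(8 - -3\right) 7 = 2 \cdot \frac{484}{9} \left(-1 + \frac{484}{9}\right) \left(8 - -3\right) 7 = 2 \cdot \frac{484}{9} \cdot \frac{475}{9} \left(8 + 3\right) 7 = \frac{459800}{81} \cdot 11 \cdot 7 = \frac{5057800}{81} \cdot 7 = \frac{35404600}{81}$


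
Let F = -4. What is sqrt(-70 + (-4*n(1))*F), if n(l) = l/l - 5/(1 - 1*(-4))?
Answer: I*sqrt(70) ≈ 8.3666*I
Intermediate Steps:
n(l) = 0 (n(l) = 1 - 5/(1 + 4) = 1 - 5/5 = 1 - 5*1/5 = 1 - 1 = 0)
sqrt(-70 + (-4*n(1))*F) = sqrt(-70 - 4*0*(-4)) = sqrt(-70 + 0*(-4)) = sqrt(-70 + 0) = sqrt(-70) = I*sqrt(70)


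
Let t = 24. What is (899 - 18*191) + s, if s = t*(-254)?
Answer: -8635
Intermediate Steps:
s = -6096 (s = 24*(-254) = -6096)
(899 - 18*191) + s = (899 - 18*191) - 6096 = (899 - 1*3438) - 6096 = (899 - 3438) - 6096 = -2539 - 6096 = -8635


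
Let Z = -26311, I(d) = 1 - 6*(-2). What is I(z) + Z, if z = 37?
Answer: -26298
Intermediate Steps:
I(d) = 13 (I(d) = 1 + 12 = 13)
I(z) + Z = 13 - 26311 = -26298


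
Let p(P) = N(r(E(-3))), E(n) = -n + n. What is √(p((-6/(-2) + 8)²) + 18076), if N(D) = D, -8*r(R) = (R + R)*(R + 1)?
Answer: 2*√4519 ≈ 134.45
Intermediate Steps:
E(n) = 0
r(R) = -R*(1 + R)/4 (r(R) = -(R + R)*(R + 1)/8 = -2*R*(1 + R)/8 = -R*(1 + R)/4)
p(P) = 0 (p(P) = -¼*0*(1 + 0) = -¼*0*1 = 0)
√(p((-6/(-2) + 8)²) + 18076) = √(0 + 18076) = √18076 = 2*√4519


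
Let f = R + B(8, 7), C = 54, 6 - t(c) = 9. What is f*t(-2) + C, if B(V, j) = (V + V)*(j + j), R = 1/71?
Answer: -43881/71 ≈ -618.04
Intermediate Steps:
t(c) = -3 (t(c) = 6 - 1*9 = 6 - 9 = -3)
R = 1/71 ≈ 0.014085
B(V, j) = 4*V*j (B(V, j) = (2*V)*(2*j) = 4*V*j)
f = 15905/71 (f = 1/71 + 4*8*7 = 1/71 + 224 = 15905/71 ≈ 224.01)
f*t(-2) + C = (15905/71)*(-3) + 54 = -47715/71 + 54 = -43881/71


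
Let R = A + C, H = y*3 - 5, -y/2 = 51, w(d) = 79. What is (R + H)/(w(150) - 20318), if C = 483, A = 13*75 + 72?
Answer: -1219/20239 ≈ -0.060230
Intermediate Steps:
A = 1047 (A = 975 + 72 = 1047)
y = -102 (y = -2*51 = -102)
H = -311 (H = -102*3 - 5 = -306 - 5 = -311)
R = 1530 (R = 1047 + 483 = 1530)
(R + H)/(w(150) - 20318) = (1530 - 311)/(79 - 20318) = 1219/(-20239) = 1219*(-1/20239) = -1219/20239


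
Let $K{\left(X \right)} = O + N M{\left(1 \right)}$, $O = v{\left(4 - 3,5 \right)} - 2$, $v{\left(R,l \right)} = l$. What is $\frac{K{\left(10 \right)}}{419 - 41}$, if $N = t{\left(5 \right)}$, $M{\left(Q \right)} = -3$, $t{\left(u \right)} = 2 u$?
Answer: $- \frac{1}{14} \approx -0.071429$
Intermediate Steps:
$N = 10$ ($N = 2 \cdot 5 = 10$)
$O = 3$ ($O = 5 - 2 = 3$)
$K{\left(X \right)} = -27$ ($K{\left(X \right)} = 3 + 10 \left(-3\right) = 3 - 30 = -27$)
$\frac{K{\left(10 \right)}}{419 - 41} = - \frac{27}{419 - 41} = - \frac{27}{378} = \left(-27\right) \frac{1}{378} = - \frac{1}{14}$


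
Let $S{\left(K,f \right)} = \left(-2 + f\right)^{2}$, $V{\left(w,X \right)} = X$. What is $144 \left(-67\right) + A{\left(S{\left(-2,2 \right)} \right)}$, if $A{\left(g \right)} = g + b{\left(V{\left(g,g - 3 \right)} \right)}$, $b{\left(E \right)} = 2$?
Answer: $-9646$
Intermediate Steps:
$A{\left(g \right)} = 2 + g$ ($A{\left(g \right)} = g + 2 = 2 + g$)
$144 \left(-67\right) + A{\left(S{\left(-2,2 \right)} \right)} = 144 \left(-67\right) + \left(2 + \left(-2 + 2\right)^{2}\right) = -9648 + \left(2 + 0^{2}\right) = -9648 + \left(2 + 0\right) = -9648 + 2 = -9646$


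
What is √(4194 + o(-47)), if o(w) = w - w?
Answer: 3*√466 ≈ 64.761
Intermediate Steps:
o(w) = 0
√(4194 + o(-47)) = √(4194 + 0) = √4194 = 3*√466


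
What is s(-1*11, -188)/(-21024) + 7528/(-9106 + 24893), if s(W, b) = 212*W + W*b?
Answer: 6768185/13829412 ≈ 0.48941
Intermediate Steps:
s(-1*11, -188)/(-21024) + 7528/(-9106 + 24893) = ((-1*11)*(212 - 188))/(-21024) + 7528/(-9106 + 24893) = -11*24*(-1/21024) + 7528/15787 = -264*(-1/21024) + 7528*(1/15787) = 11/876 + 7528/15787 = 6768185/13829412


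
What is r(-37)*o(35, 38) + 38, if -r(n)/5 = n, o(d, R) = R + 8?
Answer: 8548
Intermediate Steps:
o(d, R) = 8 + R
r(n) = -5*n
r(-37)*o(35, 38) + 38 = (-5*(-37))*(8 + 38) + 38 = 185*46 + 38 = 8510 + 38 = 8548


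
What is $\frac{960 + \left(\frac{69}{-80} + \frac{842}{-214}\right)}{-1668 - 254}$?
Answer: $- \frac{8176537}{16452320} \approx -0.49698$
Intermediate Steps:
$\frac{960 + \left(\frac{69}{-80} + \frac{842}{-214}\right)}{-1668 - 254} = \frac{960 + \left(69 \left(- \frac{1}{80}\right) + 842 \left(- \frac{1}{214}\right)\right)}{-1922} = \left(960 - \frac{41063}{8560}\right) \left(- \frac{1}{1922}\right) = \frac{8176537}{8560} \left(- \frac{1}{1922}\right) = - \frac{8176537}{16452320}$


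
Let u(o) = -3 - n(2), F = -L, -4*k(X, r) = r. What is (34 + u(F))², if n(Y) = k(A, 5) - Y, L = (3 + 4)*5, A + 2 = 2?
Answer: 18769/16 ≈ 1173.1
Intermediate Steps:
A = 0 (A = -2 + 2 = 0)
k(X, r) = -r/4
L = 35 (L = 7*5 = 35)
F = -35 (F = -1*35 = -35)
n(Y) = -5/4 - Y (n(Y) = -¼*5 - Y = -5/4 - Y)
u(o) = ¼ (u(o) = -3 - (-5/4 - 1*2) = -3 - (-5/4 - 2) = -3 - 1*(-13/4) = -3 + 13/4 = ¼)
(34 + u(F))² = (34 + ¼)² = (137/4)² = 18769/16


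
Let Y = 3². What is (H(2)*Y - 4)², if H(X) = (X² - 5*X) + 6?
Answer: 16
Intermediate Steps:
H(X) = 6 + X² - 5*X
Y = 9
(H(2)*Y - 4)² = ((6 + 2² - 5*2)*9 - 4)² = ((6 + 4 - 10)*9 - 4)² = (0*9 - 4)² = (0 - 4)² = (-4)² = 16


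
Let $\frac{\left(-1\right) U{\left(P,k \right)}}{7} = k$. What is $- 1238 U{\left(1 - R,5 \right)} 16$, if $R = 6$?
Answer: $693280$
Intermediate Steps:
$U{\left(P,k \right)} = - 7 k$
$- 1238 U{\left(1 - R,5 \right)} 16 = - 1238 \left(-7\right) 5 \cdot 16 = - 1238 \left(\left(-35\right) 16\right) = \left(-1238\right) \left(-560\right) = 693280$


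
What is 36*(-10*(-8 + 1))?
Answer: 2520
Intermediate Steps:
36*(-10*(-8 + 1)) = 36*(-10*(-7)) = 36*70 = 2520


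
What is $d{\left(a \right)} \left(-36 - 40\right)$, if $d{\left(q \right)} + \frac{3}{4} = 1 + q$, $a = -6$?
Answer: $437$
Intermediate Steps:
$d{\left(q \right)} = \frac{1}{4} + q$ ($d{\left(q \right)} = - \frac{3}{4} + \left(1 + q\right) = \frac{1}{4} + q$)
$d{\left(a \right)} \left(-36 - 40\right) = \left(\frac{1}{4} - 6\right) \left(-36 - 40\right) = \left(- \frac{23}{4}\right) \left(-76\right) = 437$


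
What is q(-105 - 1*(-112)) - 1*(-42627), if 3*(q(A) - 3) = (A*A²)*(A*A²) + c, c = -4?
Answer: 81845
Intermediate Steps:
q(A) = 5/3 + A⁶/3 (q(A) = 3 + ((A*A²)*(A*A²) - 4)/3 = 3 + (A³*A³ - 4)/3 = 3 + (A⁶ - 4)/3 = 3 + (-4 + A⁶)/3 = 3 + (-4/3 + A⁶/3) = 5/3 + A⁶/3)
q(-105 - 1*(-112)) - 1*(-42627) = (5/3 + (-105 - 1*(-112))⁶/3) - 1*(-42627) = (5/3 + (-105 + 112)⁶/3) + 42627 = (5/3 + (⅓)*7⁶) + 42627 = (5/3 + (⅓)*117649) + 42627 = (5/3 + 117649/3) + 42627 = 39218 + 42627 = 81845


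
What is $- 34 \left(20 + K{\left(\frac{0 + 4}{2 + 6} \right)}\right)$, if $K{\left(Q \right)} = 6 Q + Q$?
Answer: $-799$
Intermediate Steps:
$K{\left(Q \right)} = 7 Q$
$- 34 \left(20 + K{\left(\frac{0 + 4}{2 + 6} \right)}\right) = - 34 \left(20 + 7 \frac{0 + 4}{2 + 6}\right) = - 34 \left(20 + 7 \cdot \frac{4}{8}\right) = - 34 \left(20 + 7 \cdot 4 \cdot \frac{1}{8}\right) = - 34 \left(20 + 7 \cdot \frac{1}{2}\right) = - 34 \left(20 + \frac{7}{2}\right) = \left(-34\right) \frac{47}{2} = -799$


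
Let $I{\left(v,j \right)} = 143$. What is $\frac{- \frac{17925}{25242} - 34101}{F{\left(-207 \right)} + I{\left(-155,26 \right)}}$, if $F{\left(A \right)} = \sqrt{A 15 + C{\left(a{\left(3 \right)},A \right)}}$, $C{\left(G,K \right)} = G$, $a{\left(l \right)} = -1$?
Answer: $- \frac{41031245827}{198191770} + \frac{286931789 i \sqrt{3106}}{198191770} \approx -207.03 + 80.685 i$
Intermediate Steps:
$F{\left(A \right)} = \sqrt{-1 + 15 A}$ ($F{\left(A \right)} = \sqrt{A 15 - 1} = \sqrt{15 A - 1} = \sqrt{-1 + 15 A}$)
$\frac{- \frac{17925}{25242} - 34101}{F{\left(-207 \right)} + I{\left(-155,26 \right)}} = \frac{- \frac{17925}{25242} - 34101}{\sqrt{-1 + 15 \left(-207\right)} + 143} = \frac{\left(-17925\right) \frac{1}{25242} - 34101}{\sqrt{-1 - 3105} + 143} = \frac{- \frac{5975}{8414} - 34101}{\sqrt{-3106} + 143} = - \frac{286931789}{8414 \left(i \sqrt{3106} + 143\right)} = - \frac{286931789}{8414 \left(143 + i \sqrt{3106}\right)}$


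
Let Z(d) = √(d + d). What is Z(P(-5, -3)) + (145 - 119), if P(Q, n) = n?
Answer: 26 + I*√6 ≈ 26.0 + 2.4495*I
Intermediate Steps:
Z(d) = √2*√d (Z(d) = √(2*d) = √2*√d)
Z(P(-5, -3)) + (145 - 119) = √2*√(-3) + (145 - 119) = √2*(I*√3) + 26 = I*√6 + 26 = 26 + I*√6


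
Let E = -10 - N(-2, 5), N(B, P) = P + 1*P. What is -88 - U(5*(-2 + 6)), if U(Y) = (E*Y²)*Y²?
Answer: 3199912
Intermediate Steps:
N(B, P) = 2*P (N(B, P) = P + P = 2*P)
E = -20 (E = -10 - 2*5 = -10 - 1*10 = -10 - 10 = -20)
U(Y) = -20*Y⁴ (U(Y) = (-20*Y²)*Y² = -20*Y⁴)
-88 - U(5*(-2 + 6)) = -88 - (-20)*(5*(-2 + 6))⁴ = -88 - (-20)*(5*4)⁴ = -88 - (-20)*20⁴ = -88 - (-20)*160000 = -88 - 1*(-3200000) = -88 + 3200000 = 3199912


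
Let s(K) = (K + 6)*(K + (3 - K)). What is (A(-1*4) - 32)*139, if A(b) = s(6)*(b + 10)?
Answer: 25576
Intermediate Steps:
s(K) = 18 + 3*K (s(K) = (6 + K)*3 = 18 + 3*K)
A(b) = 360 + 36*b (A(b) = (18 + 3*6)*(b + 10) = (18 + 18)*(10 + b) = 36*(10 + b) = 360 + 36*b)
(A(-1*4) - 32)*139 = ((360 + 36*(-1*4)) - 32)*139 = ((360 + 36*(-4)) - 32)*139 = ((360 - 144) - 32)*139 = (216 - 32)*139 = 184*139 = 25576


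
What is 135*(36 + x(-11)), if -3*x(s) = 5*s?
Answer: 7335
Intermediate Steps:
x(s) = -5*s/3
135*(36 + x(-11)) = 135*(36 - 5/3*(-11)) = 135*(36 + 55/3) = 135*(163/3) = 7335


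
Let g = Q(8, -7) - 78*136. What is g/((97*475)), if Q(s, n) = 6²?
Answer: -10572/46075 ≈ -0.22945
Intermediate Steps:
Q(s, n) = 36
g = -10572 (g = 36 - 78*136 = 36 - 10608 = -10572)
g/((97*475)) = -10572/(97*475) = -10572/46075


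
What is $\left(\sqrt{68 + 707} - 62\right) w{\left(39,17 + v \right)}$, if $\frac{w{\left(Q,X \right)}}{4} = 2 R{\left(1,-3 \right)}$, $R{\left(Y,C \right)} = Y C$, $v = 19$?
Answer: $1488 - 120 \sqrt{31} \approx 819.87$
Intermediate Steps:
$R{\left(Y,C \right)} = C Y$
$w{\left(Q,X \right)} = -24$ ($w{\left(Q,X \right)} = 4 \cdot 2 \left(\left(-3\right) 1\right) = 4 \cdot 2 \left(-3\right) = 4 \left(-6\right) = -24$)
$\left(\sqrt{68 + 707} - 62\right) w{\left(39,17 + v \right)} = \left(\sqrt{68 + 707} - 62\right) \left(-24\right) = \left(\sqrt{775} - 62\right) \left(-24\right) = \left(5 \sqrt{31} - 62\right) \left(-24\right) = \left(-62 + 5 \sqrt{31}\right) \left(-24\right) = 1488 - 120 \sqrt{31}$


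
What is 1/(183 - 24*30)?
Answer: -1/537 ≈ -0.0018622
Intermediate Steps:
1/(183 - 24*30) = 1/(183 - 720) = 1/(-537) = -1/537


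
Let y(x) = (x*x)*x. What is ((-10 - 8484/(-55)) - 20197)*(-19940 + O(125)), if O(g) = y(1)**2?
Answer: 21990743039/55 ≈ 3.9983e+8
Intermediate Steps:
y(x) = x**3 (y(x) = x**2*x = x**3)
O(g) = 1 (O(g) = (1**3)**2 = 1**2 = 1)
((-10 - 8484/(-55)) - 20197)*(-19940 + O(125)) = ((-10 - 8484/(-55)) - 20197)*(-19940 + 1) = ((-10 - 8484*(-1)/55) - 20197)*(-19939) = ((-10 - 84*(-101/55)) - 20197)*(-19939) = ((-10 + 8484/55) - 20197)*(-19939) = (7934/55 - 20197)*(-19939) = -1102901/55*(-19939) = 21990743039/55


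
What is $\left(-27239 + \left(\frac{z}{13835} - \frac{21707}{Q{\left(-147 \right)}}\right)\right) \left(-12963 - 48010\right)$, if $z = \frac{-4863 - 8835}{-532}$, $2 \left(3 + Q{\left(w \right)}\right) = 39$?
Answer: $\frac{19221855246616499}{11040330} \approx 1.7411 \cdot 10^{9}$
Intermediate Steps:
$Q{\left(w \right)} = \frac{33}{2}$ ($Q{\left(w \right)} = -3 + \frac{1}{2} \cdot 39 = -3 + \frac{39}{2} = \frac{33}{2}$)
$z = \frac{6849}{266}$ ($z = \left(-13698\right) \left(- \frac{1}{532}\right) = \frac{6849}{266} \approx 25.748$)
$\left(-27239 + \left(\frac{z}{13835} - \frac{21707}{Q{\left(-147 \right)}}\right)\right) \left(-12963 - 48010\right) = \left(-27239 + \left(\frac{6849}{266 \cdot 13835} - \frac{21707}{\frac{33}{2}}\right)\right) \left(-12963 - 48010\right) = \left(-27239 + \left(\frac{6849}{266} \cdot \frac{1}{13835} - \frac{43414}{33}\right)\right) \left(-60973\right) = \left(-27239 + \left(\frac{6849}{3680110} - \frac{43414}{33}\right)\right) \left(-60973\right) = \left(-27239 - \frac{159768069523}{121443630}\right) \left(-60973\right) = \left(- \frac{3467771107093}{121443630}\right) \left(-60973\right) = \frac{19221855246616499}{11040330}$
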